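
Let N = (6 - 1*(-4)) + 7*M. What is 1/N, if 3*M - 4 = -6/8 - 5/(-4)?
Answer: 2/41 ≈ 0.048781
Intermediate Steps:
M = 3/2 (M = 4/3 + (-6/8 - 5/(-4))/3 = 4/3 + (-6*1/8 - 5*(-1/4))/3 = 4/3 + (-3/4 + 5/4)/3 = 4/3 + (1/3)*(1/2) = 4/3 + 1/6 = 3/2 ≈ 1.5000)
N = 41/2 (N = (6 - 1*(-4)) + 7*(3/2) = (6 + 4) + 21/2 = 10 + 21/2 = 41/2 ≈ 20.500)
1/N = 1/(41/2) = 2/41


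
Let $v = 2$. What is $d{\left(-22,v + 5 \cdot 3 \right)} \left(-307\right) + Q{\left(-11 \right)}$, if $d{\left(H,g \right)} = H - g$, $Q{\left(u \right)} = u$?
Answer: $11962$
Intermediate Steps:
$d{\left(-22,v + 5 \cdot 3 \right)} \left(-307\right) + Q{\left(-11 \right)} = \left(-22 - \left(2 + 5 \cdot 3\right)\right) \left(-307\right) - 11 = \left(-22 - \left(2 + 15\right)\right) \left(-307\right) - 11 = \left(-22 - 17\right) \left(-307\right) - 11 = \left(-39\right) \left(-307\right) - 11 = 11973 - 11 = 11962$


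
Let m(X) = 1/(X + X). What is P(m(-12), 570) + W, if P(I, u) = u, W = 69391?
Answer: 69961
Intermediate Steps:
m(X) = 1/(2*X)
P(m(-12), 570) + W = 570 + 69391 = 69961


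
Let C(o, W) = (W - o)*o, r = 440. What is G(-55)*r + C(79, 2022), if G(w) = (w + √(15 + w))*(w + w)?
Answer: 2815497 - 96800*I*√10 ≈ 2.8155e+6 - 3.0611e+5*I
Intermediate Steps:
G(w) = 2*w*(w + √(15 + w)) (G(w) = (w + √(15 + w))*(2*w) = 2*w*(w + √(15 + w)))
C(o, W) = o*(W - o)
G(-55)*r + C(79, 2022) = (2*(-55)*(-55 + √(15 - 55)))*440 + 79*(2022 - 1*79) = (2*(-55)*(-55 + √(-40)))*440 + 79*(2022 - 79) = (2*(-55)*(-55 + 2*I*√10))*440 + 79*1943 = (6050 - 220*I*√10)*440 + 153497 = (2662000 - 96800*I*√10) + 153497 = 2815497 - 96800*I*√10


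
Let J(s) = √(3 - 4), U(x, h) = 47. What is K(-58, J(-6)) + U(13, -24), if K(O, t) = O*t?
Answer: 47 - 58*I ≈ 47.0 - 58.0*I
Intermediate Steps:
J(s) = I (J(s) = √(-1) = I)
K(-58, J(-6)) + U(13, -24) = -58*I + 47 = 47 - 58*I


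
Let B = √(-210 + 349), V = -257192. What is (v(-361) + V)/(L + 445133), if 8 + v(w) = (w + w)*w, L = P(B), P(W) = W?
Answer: 766073893/99071693775 - 1721*√139/99071693775 ≈ 0.0077323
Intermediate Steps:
B = √139 ≈ 11.790
L = √139 ≈ 11.790
v(w) = -8 + 2*w² (v(w) = -8 + (w + w)*w = -8 + (2*w)*w = -8 + 2*w²)
(v(-361) + V)/(L + 445133) = ((-8 + 2*(-361)²) - 257192)/(√139 + 445133) = ((-8 + 2*130321) - 257192)/(445133 + √139) = ((-8 + 260642) - 257192)/(445133 + √139) = (260634 - 257192)/(445133 + √139) = 3442/(445133 + √139)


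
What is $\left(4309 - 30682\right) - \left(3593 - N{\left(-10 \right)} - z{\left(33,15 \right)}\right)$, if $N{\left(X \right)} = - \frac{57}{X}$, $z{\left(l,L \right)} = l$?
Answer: $- \frac{299273}{10} \approx -29927.0$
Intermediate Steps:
$\left(4309 - 30682\right) - \left(3593 - N{\left(-10 \right)} - z{\left(33,15 \right)}\right) = \left(4309 - 30682\right) - \left(3560 - \frac{57}{10}\right) = -26373 + \left(\left(\left(-57\right) \left(- \frac{1}{10}\right) + 33\right) - 3593\right) = -26373 + \left(\left(\frac{57}{10} + 33\right) - 3593\right) = -26373 + \left(\frac{387}{10} - 3593\right) = -26373 - \frac{35543}{10} = - \frac{299273}{10}$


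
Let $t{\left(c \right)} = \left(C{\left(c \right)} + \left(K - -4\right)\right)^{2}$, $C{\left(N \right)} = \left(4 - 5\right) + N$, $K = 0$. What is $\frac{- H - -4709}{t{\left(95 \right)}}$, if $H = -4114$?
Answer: $\frac{8823}{9604} \approx 0.91868$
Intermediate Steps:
$C{\left(N \right)} = -1 + N$
$t{\left(c \right)} = \left(3 + c\right)^{2}$ ($t{\left(c \right)} = \left(\left(-1 + c\right) + \left(0 - -4\right)\right)^{2} = \left(\left(-1 + c\right) + \left(0 + 4\right)\right)^{2} = \left(\left(-1 + c\right) + 4\right)^{2} = \left(3 + c\right)^{2}$)
$\frac{- H - -4709}{t{\left(95 \right)}} = \frac{\left(-1\right) \left(-4114\right) - -4709}{\left(3 + 95\right)^{2}} = \frac{4114 + 4709}{98^{2}} = \frac{8823}{9604}$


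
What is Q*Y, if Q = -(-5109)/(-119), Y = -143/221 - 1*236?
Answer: 20553507/2023 ≈ 10160.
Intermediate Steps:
Y = -4023/17 (Y = -143*1/221 - 236 = -11/17 - 236 = -4023/17 ≈ -236.65)
Q = -5109/119 (Q = -(-5109)*(-1)/119 = -1*5109/119 = -5109/119 ≈ -42.933)
Q*Y = -5109/119*(-4023/17) = 20553507/2023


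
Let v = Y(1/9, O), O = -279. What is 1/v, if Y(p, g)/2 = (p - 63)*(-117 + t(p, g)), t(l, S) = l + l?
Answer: 81/1189732 ≈ 6.8083e-5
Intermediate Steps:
t(l, S) = 2*l
Y(p, g) = 2*(-117 + 2*p)*(-63 + p) (Y(p, g) = 2*((p - 63)*(-117 + 2*p)) = 2*((-63 + p)*(-117 + 2*p)) = 2*((-117 + 2*p)*(-63 + p)) = 2*(-117 + 2*p)*(-63 + p))
v = 1189732/81 (v = 14742 - 486/9 + 4*(1/9)² = 14742 - 486*⅑ + 4*(⅑)² = 14742 - 54 + 4*(1/81) = 14742 - 54 + 4/81 = 1189732/81 ≈ 14688.)
1/v = 1/(1189732/81) = 81/1189732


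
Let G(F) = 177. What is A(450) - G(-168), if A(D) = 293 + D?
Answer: 566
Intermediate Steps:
A(450) - G(-168) = (293 + 450) - 1*177 = 743 - 177 = 566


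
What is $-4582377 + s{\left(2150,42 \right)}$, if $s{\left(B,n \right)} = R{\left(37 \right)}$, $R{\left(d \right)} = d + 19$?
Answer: $-4582321$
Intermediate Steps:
$R{\left(d \right)} = 19 + d$
$s{\left(B,n \right)} = 56$ ($s{\left(B,n \right)} = 19 + 37 = 56$)
$-4582377 + s{\left(2150,42 \right)} = -4582377 + 56 = -4582321$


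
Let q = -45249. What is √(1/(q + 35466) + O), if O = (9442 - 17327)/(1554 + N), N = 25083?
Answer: 14*I*√1266601407682/28954419 ≈ 0.54417*I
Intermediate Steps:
O = -7885/26637 (O = (9442 - 17327)/(1554 + 25083) = -7885/26637 ≈ -0.29602)
√(1/(q + 35466) + O) = √(1/(-45249 + 35466) - 7885/26637) = √(1/(-9783) - 7885/26637) = √(-1/9783 - 7885/26637) = √(-25721864/86863257) = 14*I*√1266601407682/28954419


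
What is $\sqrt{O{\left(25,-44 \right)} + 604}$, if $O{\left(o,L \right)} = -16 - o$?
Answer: $\sqrt{563} \approx 23.728$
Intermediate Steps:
$\sqrt{O{\left(25,-44 \right)} + 604} = \sqrt{\left(-16 - 25\right) + 604} = \sqrt{-41 + 604} = \sqrt{563}$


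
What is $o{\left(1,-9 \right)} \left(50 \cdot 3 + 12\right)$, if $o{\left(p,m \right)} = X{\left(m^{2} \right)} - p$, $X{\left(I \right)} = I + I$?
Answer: $26082$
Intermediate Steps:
$X{\left(I \right)} = 2 I$
$o{\left(p,m \right)} = - p + 2 m^{2}$ ($o{\left(p,m \right)} = 2 m^{2} - p = - p + 2 m^{2}$)
$o{\left(1,-9 \right)} \left(50 \cdot 3 + 12\right) = \left(\left(-1\right) 1 + 2 \left(-9\right)^{2}\right) \left(50 \cdot 3 + 12\right) = \left(-1 + 2 \cdot 81\right) \left(150 + 12\right) = \left(-1 + 162\right) 162 = 161 \cdot 162 = 26082$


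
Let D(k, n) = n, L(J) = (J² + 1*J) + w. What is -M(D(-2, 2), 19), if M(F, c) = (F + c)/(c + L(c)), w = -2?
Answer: -21/397 ≈ -0.052897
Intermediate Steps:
L(J) = -2 + J + J² (L(J) = (J² + 1*J) - 2 = (J² + J) - 2 = (J + J²) - 2 = -2 + J + J²)
M(F, c) = (F + c)/(-2 + c² + 2*c) (M(F, c) = (F + c)/(c + (-2 + c + c²)) = (F + c)/(-2 + c² + 2*c))
-M(D(-2, 2), 19) = -(2 + 19)/(-2 + 19² + 2*19) = -21/(-2 + 361 + 38) = -21/397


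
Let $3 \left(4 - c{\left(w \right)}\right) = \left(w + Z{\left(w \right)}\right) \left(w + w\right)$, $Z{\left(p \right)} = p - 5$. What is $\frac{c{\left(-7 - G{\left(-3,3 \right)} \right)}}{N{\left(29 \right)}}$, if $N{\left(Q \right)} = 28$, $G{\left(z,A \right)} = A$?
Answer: $- \frac{122}{21} \approx -5.8095$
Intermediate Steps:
$Z{\left(p \right)} = -5 + p$
$c{\left(w \right)} = 4 - \frac{2 w \left(-5 + 2 w\right)}{3}$ ($c{\left(w \right)} = 4 - \frac{\left(w + \left(-5 + w\right)\right) \left(w + w\right)}{3} = 4 - \frac{\left(-5 + 2 w\right) 2 w}{3} = 4 - \frac{2 w \left(-5 + 2 w\right)}{3}$)
$\frac{c{\left(-7 - G{\left(-3,3 \right)} \right)}}{N{\left(29 \right)}} = \frac{4 - \frac{4 \left(-7 - 3\right)^{2}}{3} + \frac{10 \left(-7 - 3\right)}{3}}{28} = \left(4 - \frac{4 \left(-7 - 3\right)^{2}}{3} + \frac{10 \left(-7 - 3\right)}{3}\right) \frac{1}{28} = \left(4 - \frac{4 \left(-10\right)^{2}}{3} + \frac{10}{3} \left(-10\right)\right) \frac{1}{28} = \left(4 - \frac{400}{3} - \frac{100}{3}\right) \frac{1}{28} = \left(- \frac{488}{3}\right) \frac{1}{28} = - \frac{122}{21}$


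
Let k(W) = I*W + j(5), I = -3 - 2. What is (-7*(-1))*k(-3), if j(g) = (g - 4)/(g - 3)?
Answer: 217/2 ≈ 108.50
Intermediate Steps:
j(g) = (-4 + g)/(-3 + g)
I = -5
k(W) = ½ - 5*W (k(W) = -5*W + (-4 + 5)/(-3 + 5) = -5*W + 1/2 = -5*W + (½)*1 = -5*W + ½ = ½ - 5*W)
(-7*(-1))*k(-3) = (-7*(-1))*(½ - 5*(-3)) = 7*(½ + 15) = 7*(31/2) = 217/2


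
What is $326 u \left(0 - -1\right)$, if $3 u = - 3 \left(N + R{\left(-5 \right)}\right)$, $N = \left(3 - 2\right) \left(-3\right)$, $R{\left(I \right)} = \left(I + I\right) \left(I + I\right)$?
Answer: $-31622$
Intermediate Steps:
$R{\left(I \right)} = 4 I^{2}$ ($R{\left(I \right)} = 2 I 2 I = 4 I^{2}$)
$N = -3$ ($N = 1 \left(-3\right) = -3$)
$u = -97$ ($u = \frac{\left(-3\right) \left(-3 + 4 \left(-5\right)^{2}\right)}{3} = \frac{\left(-3\right) \left(-3 + 4 \cdot 25\right)}{3} = \frac{\left(-3\right) \left(-3 + 100\right)}{3} = \frac{\left(-3\right) 97}{3} = \frac{1}{3} \left(-291\right) = -97$)
$326 u \left(0 - -1\right) = 326 \left(- 97 \left(0 - -1\right)\right) = 326 \left(- 97 \left(0 + 1\right)\right) = 326 \left(\left(-97\right) 1\right) = 326 \left(-97\right) = -31622$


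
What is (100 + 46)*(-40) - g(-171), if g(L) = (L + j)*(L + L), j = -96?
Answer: -97154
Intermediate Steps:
g(L) = 2*L*(-96 + L) (g(L) = (L - 96)*(L + L) = (-96 + L)*(2*L) = 2*L*(-96 + L))
(100 + 46)*(-40) - g(-171) = (100 + 46)*(-40) - 2*(-171)*(-96 - 171) = 146*(-40) - 2*(-171)*(-267) = -5840 - 1*91314 = -5840 - 91314 = -97154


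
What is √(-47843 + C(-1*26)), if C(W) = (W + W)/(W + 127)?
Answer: I*√488051695/101 ≈ 218.73*I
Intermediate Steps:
C(W) = 2*W/(127 + W) (C(W) = (2*W)/(127 + W) = 2*W/(127 + W))
√(-47843 + C(-1*26)) = √(-47843 + 2*(-1*26)/(127 - 1*26)) = √(-47843 + 2*(-26)/(127 - 26)) = √(-47843 + 2*(-26)/101) = √(-47843 + 2*(-26)*(1/101)) = √(-47843 - 52/101) = √(-4832195/101) = I*√488051695/101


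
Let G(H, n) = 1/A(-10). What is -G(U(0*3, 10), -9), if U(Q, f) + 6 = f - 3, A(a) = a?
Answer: ⅒ ≈ 0.10000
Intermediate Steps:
U(Q, f) = -9 + f (U(Q, f) = -6 + (f - 3) = -6 + (-3 + f) = -9 + f)
G(H, n) = -⅒ (G(H, n) = 1/(-10) = -⅒)
-G(U(0*3, 10), -9) = -1*(-⅒) = ⅒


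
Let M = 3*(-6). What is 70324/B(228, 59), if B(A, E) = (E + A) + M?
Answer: 70324/269 ≈ 261.43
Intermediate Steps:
M = -18
B(A, E) = -18 + A + E (B(A, E) = (E + A) - 18 = (A + E) - 18 = -18 + A + E)
70324/B(228, 59) = 70324/(-18 + 228 + 59) = 70324/269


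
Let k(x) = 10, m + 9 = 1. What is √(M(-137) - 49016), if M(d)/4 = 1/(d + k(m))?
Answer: 2*I*√197644893/127 ≈ 221.4*I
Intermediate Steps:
m = -8 (m = -9 + 1 = -8)
M(d) = 4/(10 + d) (M(d) = 4/(d + 10) = 4/(10 + d))
√(M(-137) - 49016) = √(4/(10 - 137) - 49016) = √(4/(-127) - 49016) = √(4*(-1/127) - 49016) = √(-4/127 - 49016) = √(-6225036/127) = 2*I*√197644893/127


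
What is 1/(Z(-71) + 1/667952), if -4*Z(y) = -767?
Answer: 667952/128079797 ≈ 0.0052151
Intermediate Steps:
Z(y) = 767/4 (Z(y) = -¼*(-767) = 767/4)
1/(Z(-71) + 1/667952) = 1/(767/4 + 1/667952) = 1/(128079797/667952) = 667952/128079797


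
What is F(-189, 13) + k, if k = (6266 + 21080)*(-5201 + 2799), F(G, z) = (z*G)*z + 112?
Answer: -65716921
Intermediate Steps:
F(G, z) = 112 + G*z² (F(G, z) = (G*z)*z + 112 = G*z² + 112 = 112 + G*z²)
k = -65685092 (k = 27346*(-2402) = -65685092)
F(-189, 13) + k = (112 - 189*13²) - 65685092 = (112 - 189*169) - 65685092 = (112 - 31941) - 65685092 = -31829 - 65685092 = -65716921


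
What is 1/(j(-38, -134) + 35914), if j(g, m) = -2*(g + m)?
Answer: 1/36258 ≈ 2.7580e-5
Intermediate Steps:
j(g, m) = -2*g - 2*m
1/(j(-38, -134) + 35914) = 1/((-2*(-38) - 2*(-134)) + 35914) = 1/((76 + 268) + 35914) = 1/(344 + 35914) = 1/36258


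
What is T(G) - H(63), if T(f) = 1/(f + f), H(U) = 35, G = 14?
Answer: -979/28 ≈ -34.964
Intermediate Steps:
T(f) = 1/(2*f)
T(G) - H(63) = (1/2)/14 - 1*35 = (1/2)*(1/14) - 35 = 1/28 - 35 = -979/28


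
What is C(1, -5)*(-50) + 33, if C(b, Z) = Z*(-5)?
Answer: -1217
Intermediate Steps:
C(b, Z) = -5*Z
C(1, -5)*(-50) + 33 = -5*(-5)*(-50) + 33 = 25*(-50) + 33 = -1250 + 33 = -1217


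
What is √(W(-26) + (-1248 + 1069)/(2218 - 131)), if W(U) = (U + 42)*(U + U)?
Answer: I*√3624206981/2087 ≈ 28.846*I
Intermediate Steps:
W(U) = 2*U*(42 + U) (W(U) = (42 + U)*(2*U) = 2*U*(42 + U))
√(W(-26) + (-1248 + 1069)/(2218 - 131)) = √(2*(-26)*(42 - 26) + (-1248 + 1069)/(2218 - 131)) = √(2*(-26)*16 - 179/2087) = √(-832 - 179*1/2087) = √(-832 - 179/2087) = √(-1736563/2087) = I*√3624206981/2087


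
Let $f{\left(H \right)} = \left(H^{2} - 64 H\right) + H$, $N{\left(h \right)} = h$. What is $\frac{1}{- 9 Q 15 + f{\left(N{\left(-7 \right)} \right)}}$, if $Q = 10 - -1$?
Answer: $- \frac{1}{995} \approx -0.001005$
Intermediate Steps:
$f{\left(H \right)} = H^{2} - 63 H$
$Q = 11$ ($Q = 10 + 1 = 11$)
$\frac{1}{- 9 Q 15 + f{\left(N{\left(-7 \right)} \right)}} = \frac{1}{\left(-9\right) 11 \cdot 15 - 7 \left(-63 - 7\right)} = \frac{1}{\left(-99\right) 15 - -490} = \frac{1}{-1485 + 490} = \frac{1}{-995} = - \frac{1}{995}$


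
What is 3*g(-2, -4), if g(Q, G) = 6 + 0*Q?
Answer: 18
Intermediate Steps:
g(Q, G) = 6 (g(Q, G) = 6 + 0 = 6)
3*g(-2, -4) = 3*6 = 18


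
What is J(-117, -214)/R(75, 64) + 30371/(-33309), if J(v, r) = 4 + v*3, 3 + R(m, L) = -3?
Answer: 3791999/66618 ≈ 56.922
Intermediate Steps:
R(m, L) = -6 (R(m, L) = -3 - 3 = -6)
J(v, r) = 4 + 3*v
J(-117, -214)/R(75, 64) + 30371/(-33309) = (4 + 3*(-117))/(-6) + 30371/(-33309) = (4 - 351)*(-⅙) + 30371*(-1/33309) = -347*(-⅙) - 30371/33309 = 347/6 - 30371/33309 = 3791999/66618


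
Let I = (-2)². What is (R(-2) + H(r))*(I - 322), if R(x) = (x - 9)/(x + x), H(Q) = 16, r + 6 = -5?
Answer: -11925/2 ≈ -5962.5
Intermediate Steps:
r = -11 (r = -6 - 5 = -11)
R(x) = (-9 + x)/(2*x) (R(x) = (-9 + x)/((2*x)) = (-9 + x)*(1/(2*x)) = (-9 + x)/(2*x))
I = 4
(R(-2) + H(r))*(I - 322) = ((½)*(-9 - 2)/(-2) + 16)*(4 - 322) = ((½)*(-½)*(-11) + 16)*(-318) = (11/4 + 16)*(-318) = (75/4)*(-318) = -11925/2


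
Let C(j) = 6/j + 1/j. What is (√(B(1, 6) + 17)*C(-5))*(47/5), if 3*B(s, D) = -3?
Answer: -1316/25 ≈ -52.640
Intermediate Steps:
B(s, D) = -1 (B(s, D) = (⅓)*(-3) = -1)
C(j) = 7/j (C(j) = 6/j + 1/j = 7/j)
(√(B(1, 6) + 17)*C(-5))*(47/5) = (√(-1 + 17)*(7/(-5)))*(47/5) = (√16*(7*(-⅕)))*(47*(⅕)) = (4*(-7/5))*(47/5) = -28/5*47/5 = -1316/25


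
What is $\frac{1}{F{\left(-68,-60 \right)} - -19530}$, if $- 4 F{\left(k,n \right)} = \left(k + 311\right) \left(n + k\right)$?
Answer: $\frac{1}{27306} \approx 3.6622 \cdot 10^{-5}$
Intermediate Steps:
$F{\left(k,n \right)} = - \frac{\left(311 + k\right) \left(k + n\right)}{4}$ ($F{\left(k,n \right)} = - \frac{\left(k + 311\right) \left(n + k\right)}{4} = - \frac{\left(311 + k\right) \left(k + n\right)}{4}$)
$\frac{1}{F{\left(-68,-60 \right)} - -19530} = \frac{1}{\left(\left(- \frac{311}{4}\right) \left(-68\right) - -4665 - \frac{\left(-68\right)^{2}}{4} - \left(-17\right) \left(-60\right)\right) - -19530} = \frac{1}{\left(5287 + 4665 - 1156 - 1020\right) + 19530} = \frac{1}{7776 + 19530} = \frac{1}{27306}$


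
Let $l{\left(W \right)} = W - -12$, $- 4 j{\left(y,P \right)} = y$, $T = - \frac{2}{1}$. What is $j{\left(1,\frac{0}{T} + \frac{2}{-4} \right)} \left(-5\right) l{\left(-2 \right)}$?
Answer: $\frac{25}{2} \approx 12.5$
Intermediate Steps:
$T = -2$ ($T = \left(-2\right) 1 = -2$)
$j{\left(y,P \right)} = - \frac{y}{4}$
$l{\left(W \right)} = 12 + W$ ($l{\left(W \right)} = W + 12 = 12 + W$)
$j{\left(1,\frac{0}{T} + \frac{2}{-4} \right)} \left(-5\right) l{\left(-2 \right)} = \left(- \frac{1}{4}\right) 1 \left(-5\right) \left(12 - 2\right) = \left(- \frac{1}{4}\right) \left(-5\right) 10 = \frac{5}{4} \cdot 10 = \frac{25}{2}$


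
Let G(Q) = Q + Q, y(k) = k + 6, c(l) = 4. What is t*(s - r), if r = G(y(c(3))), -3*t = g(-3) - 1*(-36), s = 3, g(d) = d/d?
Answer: 629/3 ≈ 209.67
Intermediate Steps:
g(d) = 1
y(k) = 6 + k
t = -37/3 (t = -(1 - 1*(-36))/3 = -(1 + 36)/3 = -⅓*37 = -37/3 ≈ -12.333)
G(Q) = 2*Q
r = 20 (r = 2*(6 + 4) = 2*10 = 20)
t*(s - r) = -37*(3 - 1*20)/3 = -37*(3 - 20)/3 = -37/3*(-17) = 629/3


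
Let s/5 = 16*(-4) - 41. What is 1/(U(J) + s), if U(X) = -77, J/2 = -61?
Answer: -1/602 ≈ -0.0016611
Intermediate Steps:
J = -122 (J = 2*(-61) = -122)
s = -525 (s = 5*(16*(-4) - 41) = 5*(-64 - 41) = 5*(-105) = -525)
1/(U(J) + s) = 1/(-77 - 525) = 1/(-602) = -1/602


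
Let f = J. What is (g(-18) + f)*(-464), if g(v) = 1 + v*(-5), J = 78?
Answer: -78416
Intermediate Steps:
g(v) = 1 - 5*v
f = 78
(g(-18) + f)*(-464) = ((1 - 5*(-18)) + 78)*(-464) = ((1 + 90) + 78)*(-464) = (91 + 78)*(-464) = 169*(-464) = -78416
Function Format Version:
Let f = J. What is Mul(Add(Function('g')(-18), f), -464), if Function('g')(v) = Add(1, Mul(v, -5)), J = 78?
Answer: -78416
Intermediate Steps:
Function('g')(v) = Add(1, Mul(-5, v))
f = 78
Mul(Add(Function('g')(-18), f), -464) = Mul(Add(Add(1, Mul(-5, -18)), 78), -464) = Mul(Add(Add(1, 90), 78), -464) = Mul(Add(91, 78), -464) = Mul(169, -464) = -78416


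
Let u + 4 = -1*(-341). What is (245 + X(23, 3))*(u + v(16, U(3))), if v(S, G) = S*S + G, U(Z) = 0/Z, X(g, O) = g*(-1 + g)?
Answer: 445343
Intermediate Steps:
u = 337 (u = -4 - 1*(-341) = -4 + 341 = 337)
U(Z) = 0
v(S, G) = G + S² (v(S, G) = S² + G = G + S²)
(245 + X(23, 3))*(u + v(16, U(3))) = (245 + 23*(-1 + 23))*(337 + (0 + 16²)) = (245 + 23*22)*(337 + (0 + 256)) = (245 + 506)*(337 + 256) = 751*593 = 445343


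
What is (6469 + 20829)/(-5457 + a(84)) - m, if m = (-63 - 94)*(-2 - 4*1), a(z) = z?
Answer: -5088664/5373 ≈ -947.08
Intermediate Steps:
m = 942 (m = -157*(-2 - 4) = -157*(-6) = 942)
(6469 + 20829)/(-5457 + a(84)) - m = (6469 + 20829)/(-5457 + 84) - 1*942 = 27298/(-5373) - 942 = 27298*(-1/5373) - 942 = -27298/5373 - 942 = -5088664/5373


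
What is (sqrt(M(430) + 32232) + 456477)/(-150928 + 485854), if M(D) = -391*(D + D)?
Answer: 152159/111642 + 17*I*sqrt(263)/167463 ≈ 1.3629 + 0.0016463*I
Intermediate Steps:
M(D) = -782*D
(sqrt(M(430) + 32232) + 456477)/(-150928 + 485854) = (sqrt(-782*430 + 32232) + 456477)/(-150928 + 485854) = (sqrt(-336260 + 32232) + 456477)/334926 = (sqrt(-304028) + 456477)*(1/334926) = (34*I*sqrt(263) + 456477)*(1/334926) = (456477 + 34*I*sqrt(263))*(1/334926) = 152159/111642 + 17*I*sqrt(263)/167463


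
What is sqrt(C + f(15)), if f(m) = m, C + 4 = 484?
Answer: 3*sqrt(55) ≈ 22.249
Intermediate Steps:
C = 480 (C = -4 + 484 = 480)
sqrt(C + f(15)) = sqrt(480 + 15) = sqrt(495) = 3*sqrt(55)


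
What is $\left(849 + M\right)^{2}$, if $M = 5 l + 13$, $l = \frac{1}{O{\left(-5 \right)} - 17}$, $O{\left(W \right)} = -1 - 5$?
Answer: $\frac{392872041}{529} \approx 7.4267 \cdot 10^{5}$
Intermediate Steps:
$O{\left(W \right)} = -6$ ($O{\left(W \right)} = -1 - 5 = -6$)
$l = - \frac{1}{23}$ ($l = \frac{1}{-6 - 17} = \frac{1}{-23} = - \frac{1}{23} \approx -0.043478$)
$M = \frac{294}{23}$ ($M = 5 \left(- \frac{1}{23}\right) + 13 = - \frac{5}{23} + 13 = \frac{294}{23} \approx 12.783$)
$\left(849 + M\right)^{2} = \left(849 + \frac{294}{23}\right)^{2} = \left(\frac{19821}{23}\right)^{2} = \frac{392872041}{529}$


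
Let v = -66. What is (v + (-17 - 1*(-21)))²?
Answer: 3844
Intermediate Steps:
(v + (-17 - 1*(-21)))² = (-66 + (-17 - 1*(-21)))² = (-66 + (-17 + 21))² = (-66 + 4)² = (-62)² = 3844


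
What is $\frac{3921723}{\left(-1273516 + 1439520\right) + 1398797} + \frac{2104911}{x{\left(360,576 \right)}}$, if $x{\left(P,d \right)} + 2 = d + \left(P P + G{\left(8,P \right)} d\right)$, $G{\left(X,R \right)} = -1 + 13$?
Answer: $\frac{3831380156889}{214512309886} \approx 17.861$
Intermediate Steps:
$G{\left(X,R \right)} = 12$
$x{\left(P,d \right)} = -2 + P^{2} + 13 d$ ($x{\left(P,d \right)} = -2 + \left(d + \left(P P + 12 d\right)\right) = -2 + \left(d + \left(P^{2} + 12 d\right)\right) = -2 + \left(P^{2} + 13 d\right) = -2 + P^{2} + 13 d$)
$\frac{3921723}{\left(-1273516 + 1439520\right) + 1398797} + \frac{2104911}{x{\left(360,576 \right)}} = \frac{3921723}{\left(-1273516 + 1439520\right) + 1398797} + \frac{2104911}{-2 + 360^{2} + 13 \cdot 576} = \frac{3921723}{166004 + 1398797} + \frac{2104911}{-2 + 129600 + 7488} = \frac{3921723}{1564801} + \frac{2104911}{137086} = \frac{3831380156889}{214512309886}$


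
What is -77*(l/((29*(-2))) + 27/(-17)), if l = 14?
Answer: 69454/493 ≈ 140.88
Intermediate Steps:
-77*(l/((29*(-2))) + 27/(-17)) = -77*(14/((29*(-2))) + 27/(-17)) = -77*(14/(-58) + 27*(-1/17)) = -77*(14*(-1/58) - 27/17) = -77*(-7/29 - 27/17) = -77*(-902/493) = 69454/493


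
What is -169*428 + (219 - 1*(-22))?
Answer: -72091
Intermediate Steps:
-169*428 + (219 - 1*(-22)) = -72332 + (219 + 22) = -72332 + 241 = -72091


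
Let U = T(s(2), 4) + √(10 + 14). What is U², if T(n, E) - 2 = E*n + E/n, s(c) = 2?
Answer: 168 + 48*√6 ≈ 285.58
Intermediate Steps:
T(n, E) = 2 + E*n + E/n (T(n, E) = 2 + (E*n + E/n) = 2 + E*n + E/n)
U = 12 + 2*√6 (U = (2 + 4*2 + 4/2) + √(10 + 14) = (2 + 8 + 4*(½)) + √24 = (2 + 8 + 2) + 2*√6 = 12 + 2*√6 ≈ 16.899)
U² = (12 + 2*√6)²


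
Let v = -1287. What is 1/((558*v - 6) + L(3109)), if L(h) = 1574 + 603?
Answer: -1/715975 ≈ -1.3967e-6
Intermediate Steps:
L(h) = 2177
1/((558*v - 6) + L(3109)) = 1/((558*(-1287) - 6) + 2177) = 1/((-718146 - 6) + 2177) = 1/(-718152 + 2177) = 1/(-715975) = -1/715975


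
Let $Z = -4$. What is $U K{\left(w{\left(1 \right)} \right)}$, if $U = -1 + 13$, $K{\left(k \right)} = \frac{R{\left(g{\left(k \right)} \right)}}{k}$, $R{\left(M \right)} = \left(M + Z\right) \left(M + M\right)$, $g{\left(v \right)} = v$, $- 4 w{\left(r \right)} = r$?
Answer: $-102$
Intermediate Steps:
$w{\left(r \right)} = - \frac{r}{4}$
$R{\left(M \right)} = 2 M \left(-4 + M\right)$ ($R{\left(M \right)} = \left(M - 4\right) \left(M + M\right) = \left(-4 + M\right) 2 M = 2 M \left(-4 + M\right)$)
$K{\left(k \right)} = -8 + 2 k$ ($K{\left(k \right)} = \frac{2 k \left(-4 + k\right)}{k} = -8 + 2 k$)
$U = 12$
$U K{\left(w{\left(1 \right)} \right)} = 12 \left(-8 + 2 \left(\left(- \frac{1}{4}\right) 1\right)\right) = 12 \left(-8 + 2 \left(- \frac{1}{4}\right)\right) = 12 \left(-8 - \frac{1}{2}\right) = 12 \left(- \frac{17}{2}\right) = -102$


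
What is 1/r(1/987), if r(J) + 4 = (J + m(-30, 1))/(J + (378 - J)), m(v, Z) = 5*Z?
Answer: -186543/743704 ≈ -0.25083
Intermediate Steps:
r(J) = -1507/378 + J/378 (r(J) = -4 + (J + 5*1)/(J + (378 - J)) = -4 + (J + 5)/378 = -4 + (5 + J)*(1/378) = -4 + (5/378 + J/378) = -1507/378 + J/378)
1/r(1/987) = 1/(-1507/378 + (1/378)/987) = 1/(-1507/378 + (1/378)*(1/987)) = 1/(-1507/378 + 1/373086) = 1/(-743704/186543) = -186543/743704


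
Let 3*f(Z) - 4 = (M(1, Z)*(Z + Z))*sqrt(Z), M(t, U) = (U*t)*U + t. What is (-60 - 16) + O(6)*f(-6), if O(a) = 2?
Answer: -220/3 - 296*I*sqrt(6) ≈ -73.333 - 725.05*I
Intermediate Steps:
M(t, U) = t + t*U**2 (M(t, U) = t*U**2 + t = t + t*U**2)
f(Z) = 4/3 + 2*Z**(3/2)*(1 + Z**2)/3 (f(Z) = 4/3 + (((1*(1 + Z**2))*(Z + Z))*sqrt(Z))/3 = 4/3 + (((1 + Z**2)*(2*Z))*sqrt(Z))/3 = 4/3 + ((2*Z*(1 + Z**2))*sqrt(Z))/3 = 4/3 + (2*Z**(3/2)*(1 + Z**2))/3 = 4/3 + 2*Z**(3/2)*(1 + Z**2)/3)
(-60 - 16) + O(6)*f(-6) = (-60 - 16) + 2*(4/3 + 2*(-6)**(3/2)*(1 + (-6)**2)/3) = -76 + 2*(4/3 + 2*(-6*I*sqrt(6))*(1 + 36)/3) = -76 + 2*(4/3 + (2/3)*(-6*I*sqrt(6))*37) = -76 + 2*(4/3 - 148*I*sqrt(6)) = -76 + (8/3 - 296*I*sqrt(6)) = -220/3 - 296*I*sqrt(6)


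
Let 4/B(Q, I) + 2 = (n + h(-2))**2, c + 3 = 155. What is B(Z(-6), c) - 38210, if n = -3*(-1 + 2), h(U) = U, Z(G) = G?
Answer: -878826/23 ≈ -38210.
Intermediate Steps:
c = 152 (c = -3 + 155 = 152)
n = -3 (n = -3*1 = -3)
B(Q, I) = 4/23 (B(Q, I) = 4/(-2 + (-3 - 2)**2) = 4/(-2 + (-5)**2) = 4/(-2 + 25) = 4/23)
B(Z(-6), c) - 38210 = 4/23 - 38210 = -878826/23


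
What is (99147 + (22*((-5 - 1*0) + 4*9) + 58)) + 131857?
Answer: 231744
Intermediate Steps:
(99147 + (22*((-5 - 1*0) + 4*9) + 58)) + 131857 = (99147 + (22*((-5 + 0) + 36) + 58)) + 131857 = (99147 + (22*(-5 + 36) + 58)) + 131857 = (99147 + (22*31 + 58)) + 131857 = (99147 + (682 + 58)) + 131857 = (99147 + 740) + 131857 = 99887 + 131857 = 231744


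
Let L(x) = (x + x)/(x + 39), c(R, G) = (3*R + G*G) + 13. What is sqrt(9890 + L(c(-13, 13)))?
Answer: sqrt(484687)/7 ≈ 99.456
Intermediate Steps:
c(R, G) = 13 + G**2 + 3*R (c(R, G) = (3*R + G**2) + 13 = (G**2 + 3*R) + 13 = 13 + G**2 + 3*R)
L(x) = 2*x/(39 + x) (L(x) = (2*x)/(39 + x) = 2*x/(39 + x))
sqrt(9890 + L(c(-13, 13))) = sqrt(9890 + 2*(13 + 13**2 + 3*(-13))/(39 + (13 + 13**2 + 3*(-13)))) = sqrt(9890 + 2*(13 + 169 - 39)/(39 + (13 + 169 - 39))) = sqrt(9890 + 2*143/(39 + 143)) = sqrt(9890 + 2*143/182) = sqrt(9890 + 2*143*(1/182)) = sqrt(9890 + 11/7) = sqrt(69241/7) = sqrt(484687)/7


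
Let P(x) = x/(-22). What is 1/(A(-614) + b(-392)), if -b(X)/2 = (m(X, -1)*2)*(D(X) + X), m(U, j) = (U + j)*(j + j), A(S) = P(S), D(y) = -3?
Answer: 11/13660987 ≈ 8.0521e-7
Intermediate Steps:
P(x) = -x/22 (P(x) = x*(-1/22) = -x/22)
A(S) = -S/22
m(U, j) = 2*j*(U + j) (m(U, j) = (U + j)*(2*j) = 2*j*(U + j))
b(X) = -2*(-3 + X)*(4 - 4*X) (b(X) = -2*(2*(-1)*(X - 1))*2*(-3 + X) = -2*(2*(-1)*(-1 + X))*2*(-3 + X) = -2*(2 - 2*X)*2*(-3 + X) = -2*(4 - 4*X)*(-3 + X) = -2*(-3 + X)*(4 - 4*X))
1/(A(-614) + b(-392)) = 1/(-1/22*(-614) + 8*(-1 - 392)*(-3 - 392)) = 1/(307/11 + 8*(-393)*(-395)) = 1/(307/11 + 1241880) = 1/(13660987/11) = 11/13660987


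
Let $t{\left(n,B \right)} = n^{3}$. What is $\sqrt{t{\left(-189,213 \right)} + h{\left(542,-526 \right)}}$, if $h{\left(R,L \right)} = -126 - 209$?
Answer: $2 i \sqrt{1687901} \approx 2598.4 i$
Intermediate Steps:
$h{\left(R,L \right)} = -335$ ($h{\left(R,L \right)} = -126 - 209 = -335$)
$\sqrt{t{\left(-189,213 \right)} + h{\left(542,-526 \right)}} = \sqrt{\left(-189\right)^{3} - 335} = \sqrt{-6751269 - 335} = \sqrt{-6751604} = 2 i \sqrt{1687901}$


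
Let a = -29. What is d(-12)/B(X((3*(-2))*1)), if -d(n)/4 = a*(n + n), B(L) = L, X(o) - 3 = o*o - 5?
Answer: -1392/17 ≈ -81.882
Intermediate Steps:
X(o) = -2 + o**2 (X(o) = 3 + (o*o - 5) = 3 + (o**2 - 5) = 3 + (-5 + o**2) = -2 + o**2)
d(n) = 232*n (d(n) = -(-116)*(n + n) = -(-116)*2*n = -(-232)*n = 232*n)
d(-12)/B(X((3*(-2))*1)) = (232*(-12))/(-2 + ((3*(-2))*1)**2) = -2784/(-2 + (-6*1)**2) = -2784/(-2 + (-6)**2) = -2784/(-2 + 36) = -2784/34 = -2784*1/34 = -1392/17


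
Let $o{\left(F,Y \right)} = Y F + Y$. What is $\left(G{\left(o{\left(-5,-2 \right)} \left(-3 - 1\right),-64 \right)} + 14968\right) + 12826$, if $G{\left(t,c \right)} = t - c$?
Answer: $27826$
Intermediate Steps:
$o{\left(F,Y \right)} = Y + F Y$ ($o{\left(F,Y \right)} = F Y + Y = Y + F Y$)
$\left(G{\left(o{\left(-5,-2 \right)} \left(-3 - 1\right),-64 \right)} + 14968\right) + 12826 = \left(\left(- 2 \left(1 - 5\right) \left(-3 - 1\right) - -64\right) + 14968\right) + 12826 = \left(\left(\left(-2\right) \left(-4\right) \left(-4\right) + 64\right) + 14968\right) + 12826 = \left(\left(8 \left(-4\right) + 64\right) + 14968\right) + 12826 = \left(\left(-32 + 64\right) + 14968\right) + 12826 = \left(32 + 14968\right) + 12826 = 15000 + 12826 = 27826$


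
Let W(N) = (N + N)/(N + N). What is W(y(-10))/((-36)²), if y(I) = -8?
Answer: 1/1296 ≈ 0.00077160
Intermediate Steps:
W(N) = 1 (W(N) = (2*N)/((2*N)) = (2*N)*(1/(2*N)) = 1)
W(y(-10))/((-36)²) = 1/(-36)² = 1/1296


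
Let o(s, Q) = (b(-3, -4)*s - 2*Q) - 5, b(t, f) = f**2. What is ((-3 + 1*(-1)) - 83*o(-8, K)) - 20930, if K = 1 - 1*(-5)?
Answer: -8899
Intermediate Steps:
K = 6 (K = 1 + 5 = 6)
o(s, Q) = -5 - 2*Q + 16*s (o(s, Q) = ((-4)**2*s - 2*Q) - 5 = (16*s - 2*Q) - 5 = (-2*Q + 16*s) - 5 = -5 - 2*Q + 16*s)
((-3 + 1*(-1)) - 83*o(-8, K)) - 20930 = ((-3 + 1*(-1)) - 83*(-5 - 2*6 + 16*(-8))) - 20930 = ((-3 - 1) - 83*(-5 - 12 - 128)) - 20930 = (-4 - 83*(-145)) - 20930 = (-4 + 12035) - 20930 = 12031 - 20930 = -8899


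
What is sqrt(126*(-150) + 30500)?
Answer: 20*sqrt(29) ≈ 107.70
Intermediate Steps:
sqrt(126*(-150) + 30500) = sqrt(-18900 + 30500) = sqrt(11600) = 20*sqrt(29)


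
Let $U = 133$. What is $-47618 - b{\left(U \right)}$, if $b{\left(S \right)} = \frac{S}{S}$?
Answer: $-47619$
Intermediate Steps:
$b{\left(S \right)} = 1$
$-47618 - b{\left(U \right)} = -47618 - 1 = -47619$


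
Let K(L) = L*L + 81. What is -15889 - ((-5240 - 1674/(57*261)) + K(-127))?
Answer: -14799247/551 ≈ -26859.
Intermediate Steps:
K(L) = 81 + L² (K(L) = L² + 81 = 81 + L²)
-15889 - ((-5240 - 1674/(57*261)) + K(-127)) = -15889 - ((-5240 - 1674/(57*261)) + (81 + (-127)²)) = -15889 - ((-5240 - 1674/14877) + (81 + 16129)) = -15889 - ((-5240 - 1674*1/14877) + 16210) = -15889 - ((-5240 - 62/551) + 16210) = -15889 - (-2887302/551 + 16210) = -15889 - 1*6044408/551 = -15889 - 6044408/551 = -14799247/551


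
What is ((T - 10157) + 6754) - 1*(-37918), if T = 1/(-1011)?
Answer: 34894664/1011 ≈ 34515.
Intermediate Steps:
T = -1/1011 ≈ -0.00098912
((T - 10157) + 6754) - 1*(-37918) = ((-1/1011 - 10157) + 6754) - 1*(-37918) = (-10268728/1011 + 6754) + 37918 = -3440434/1011 + 37918 = 34894664/1011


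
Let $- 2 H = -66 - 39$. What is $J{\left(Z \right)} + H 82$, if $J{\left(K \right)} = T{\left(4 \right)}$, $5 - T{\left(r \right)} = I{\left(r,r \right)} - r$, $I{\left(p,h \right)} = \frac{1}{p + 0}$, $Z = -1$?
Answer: $\frac{17255}{4} \approx 4313.8$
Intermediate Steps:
$H = \frac{105}{2}$ ($H = - \frac{-66 - 39}{2} = \left(- \frac{1}{2}\right) \left(-105\right) = \frac{105}{2} \approx 52.5$)
$I{\left(p,h \right)} = \frac{1}{p}$
$T{\left(r \right)} = 5 + r - \frac{1}{r}$ ($T{\left(r \right)} = 5 - \left(\frac{1}{r} - r\right) = 5 + \left(r - \frac{1}{r}\right) = 5 + r - \frac{1}{r}$)
$J{\left(K \right)} = \frac{35}{4}$ ($J{\left(K \right)} = 5 + 4 - \frac{1}{4} = \frac{35}{4}$)
$J{\left(Z \right)} + H 82 = \frac{35}{4} + \frac{105}{2} \cdot 82 = \frac{35}{4} + 4305 = \frac{17255}{4}$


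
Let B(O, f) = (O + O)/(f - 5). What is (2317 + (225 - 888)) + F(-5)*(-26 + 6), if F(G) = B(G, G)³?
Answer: 1634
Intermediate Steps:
B(O, f) = 2*O/(-5 + f) (B(O, f) = (2*O)/(-5 + f) = 2*O/(-5 + f))
F(G) = 8*G³/(-5 + G)³ (F(G) = (2*G/(-5 + G))³ = 8*G³/(-5 + G)³)
(2317 + (225 - 888)) + F(-5)*(-26 + 6) = (2317 + (225 - 888)) + (8*(-5)³/(-5 - 5)³)*(-26 + 6) = (2317 - 663) + (8*(-125)/(-10)³)*(-20) = 1654 + (8*(-125)*(-1/1000))*(-20) = 1654 + 1*(-20) = 1654 - 20 = 1634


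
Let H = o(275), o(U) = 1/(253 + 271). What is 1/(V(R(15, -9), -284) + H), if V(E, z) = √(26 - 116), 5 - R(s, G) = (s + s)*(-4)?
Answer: 524/24711841 - 823728*I*√10/24711841 ≈ 2.1204e-5 - 0.10541*I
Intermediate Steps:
R(s, G) = 5 + 8*s (R(s, G) = 5 - (s + s)*(-4) = 5 - 2*s*(-4) = 5 - (-8)*s = 5 + 8*s)
V(E, z) = 3*I*√10 (V(E, z) = √(-90) = 3*I*√10)
o(U) = 1/524
H = 1/524 ≈ 0.0019084
1/(V(R(15, -9), -284) + H) = 1/(3*I*√10 + 1/524) = 1/(1/524 + 3*I*√10)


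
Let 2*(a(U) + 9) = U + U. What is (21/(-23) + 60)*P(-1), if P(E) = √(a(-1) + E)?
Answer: 1359*I*√11/23 ≈ 195.97*I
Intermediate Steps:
a(U) = -9 + U (a(U) = -9 + (U + U)/2 = -9 + (2*U)/2 = -9 + U)
P(E) = √(-10 + E) (P(E) = √((-9 - 1) + E) = √(-10 + E))
(21/(-23) + 60)*P(-1) = (21/(-23) + 60)*√(-10 - 1) = (21*(-1/23) + 60)*√(-11) = (-21/23 + 60)*(I*√11) = 1359*(I*√11)/23 = 1359*I*√11/23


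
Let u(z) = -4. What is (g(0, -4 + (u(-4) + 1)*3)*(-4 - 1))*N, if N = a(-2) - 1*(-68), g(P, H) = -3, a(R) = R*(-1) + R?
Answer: 1020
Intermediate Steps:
a(R) = 0 (a(R) = -R + R = 0)
N = 68 (N = 0 - 1*(-68) = 0 + 68 = 68)
(g(0, -4 + (u(-4) + 1)*3)*(-4 - 1))*N = -3*(-4 - 1)*68 = -3*(-5)*68 = 15*68 = 1020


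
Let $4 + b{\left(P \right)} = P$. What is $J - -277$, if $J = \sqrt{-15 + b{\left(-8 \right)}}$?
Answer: $277 + 3 i \sqrt{3} \approx 277.0 + 5.1962 i$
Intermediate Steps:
$b{\left(P \right)} = -4 + P$
$J = 3 i \sqrt{3}$ ($J = \sqrt{-15 - 12} = \sqrt{-27} = 3 i \sqrt{3} \approx 5.1962 i$)
$J - -277 = 3 i \sqrt{3} - -277 = 3 i \sqrt{3} + 277 = 277 + 3 i \sqrt{3}$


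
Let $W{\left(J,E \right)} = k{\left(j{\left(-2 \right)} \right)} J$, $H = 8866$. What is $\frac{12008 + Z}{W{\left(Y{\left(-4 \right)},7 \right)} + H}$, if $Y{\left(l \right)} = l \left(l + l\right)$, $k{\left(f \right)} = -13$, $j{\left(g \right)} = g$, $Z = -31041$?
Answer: $- \frac{19033}{8450} \approx -2.2524$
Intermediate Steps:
$Y{\left(l \right)} = 2 l^{2}$ ($Y{\left(l \right)} = l 2 l = 2 l^{2}$)
$W{\left(J,E \right)} = - 13 J$
$\frac{12008 + Z}{W{\left(Y{\left(-4 \right)},7 \right)} + H} = \frac{12008 - 31041}{- 13 \cdot 2 \left(-4\right)^{2} + 8866} = - \frac{19033}{- 13 \cdot 2 \cdot 16 + 8866} = - \frac{19033}{\left(-13\right) 32 + 8866} = - \frac{19033}{-416 + 8866} = - \frac{19033}{8450}$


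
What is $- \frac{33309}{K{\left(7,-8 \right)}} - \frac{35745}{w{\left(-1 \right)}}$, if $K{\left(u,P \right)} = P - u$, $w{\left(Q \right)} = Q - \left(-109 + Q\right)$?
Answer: $\frac{1031502}{545} \approx 1892.7$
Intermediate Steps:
$w{\left(Q \right)} = 109$
$- \frac{33309}{K{\left(7,-8 \right)}} - \frac{35745}{w{\left(-1 \right)}} = - \frac{33309}{-8 - 7} - \frac{35745}{109} = - \frac{33309}{-15} - \frac{35745}{109} = \left(-33309\right) \left(- \frac{1}{15}\right) - \frac{35745}{109} = \frac{11103}{5} - \frac{35745}{109} = \frac{1031502}{545}$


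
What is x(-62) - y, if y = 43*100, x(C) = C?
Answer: -4362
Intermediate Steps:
y = 4300
x(-62) - y = -62 - 1*4300 = -62 - 4300 = -4362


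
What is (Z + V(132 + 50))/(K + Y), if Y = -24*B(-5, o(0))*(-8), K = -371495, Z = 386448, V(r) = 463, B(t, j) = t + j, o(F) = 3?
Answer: -386911/371879 ≈ -1.0404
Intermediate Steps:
B(t, j) = j + t
Y = -384 (Y = -24*(3 - 5)*(-8) = -24*(-2)*(-8) = 48*(-8) = -384)
(Z + V(132 + 50))/(K + Y) = (386448 + 463)/(-371495 - 384) = 386911/(-371879) = 386911*(-1/371879) = -386911/371879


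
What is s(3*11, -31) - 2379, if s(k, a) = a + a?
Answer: -2441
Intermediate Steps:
s(k, a) = 2*a
s(3*11, -31) - 2379 = 2*(-31) - 2379 = -62 - 2379 = -2441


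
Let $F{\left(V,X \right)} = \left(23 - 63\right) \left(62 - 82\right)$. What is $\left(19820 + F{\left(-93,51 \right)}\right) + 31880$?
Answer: $52500$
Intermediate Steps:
$F{\left(V,X \right)} = 800$ ($F{\left(V,X \right)} = \left(-40\right) \left(-20\right) = 800$)
$\left(19820 + F{\left(-93,51 \right)}\right) + 31880 = \left(19820 + 800\right) + 31880 = 20620 + 31880 = 52500$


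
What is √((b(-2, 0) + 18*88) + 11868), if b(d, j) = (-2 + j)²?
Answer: 116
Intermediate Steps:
√((b(-2, 0) + 18*88) + 11868) = √(((-2 + 0)² + 18*88) + 11868) = √(((-2)² + 1584) + 11868) = √((4 + 1584) + 11868) = √(1588 + 11868) = √13456 = 116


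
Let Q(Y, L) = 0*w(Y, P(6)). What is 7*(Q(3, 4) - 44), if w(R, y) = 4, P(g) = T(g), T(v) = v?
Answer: -308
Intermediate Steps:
P(g) = g
Q(Y, L) = 0 (Q(Y, L) = 0*4 = 0)
7*(Q(3, 4) - 44) = 7*(0 - 44) = 7*(-44) = -308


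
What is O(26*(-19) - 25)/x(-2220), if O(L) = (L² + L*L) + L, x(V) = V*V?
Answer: 179401/1642800 ≈ 0.10920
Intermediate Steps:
x(V) = V²
O(L) = L + 2*L² (O(L) = (L² + L²) + L = 2*L² + L = L + 2*L²)
O(26*(-19) - 25)/x(-2220) = ((26*(-19) - 25)*(1 + 2*(26*(-19) - 25)))/((-2220)²) = ((-494 - 25)*(1 + 2*(-494 - 25)))/4928400 = -519*(1 + 2*(-519))*(1/4928400) = -519*(1 - 1038)*(1/4928400) = -519*(-1037)*(1/4928400) = 538203*(1/4928400) = 179401/1642800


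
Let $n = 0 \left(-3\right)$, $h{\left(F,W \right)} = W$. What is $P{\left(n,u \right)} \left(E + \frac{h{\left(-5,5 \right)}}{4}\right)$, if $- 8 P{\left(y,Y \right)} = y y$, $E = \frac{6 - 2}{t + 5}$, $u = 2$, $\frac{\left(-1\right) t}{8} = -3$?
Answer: $0$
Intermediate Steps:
$t = 24$ ($t = \left(-8\right) \left(-3\right) = 24$)
$n = 0$
$E = \frac{4}{29}$ ($E = \frac{6 - 2}{24 + 5} = \frac{4}{29} \approx 0.13793$)
$P{\left(y,Y \right)} = - \frac{y^{2}}{8}$ ($P{\left(y,Y \right)} = - \frac{y y}{8} = - \frac{y^{2}}{8}$)
$P{\left(n,u \right)} \left(E + \frac{h{\left(-5,5 \right)}}{4}\right) = - \frac{0^{2}}{8} \left(\frac{4}{29} + \frac{5}{4}\right) = \left(- \frac{1}{8}\right) 0 \left(\frac{4}{29} + 5 \cdot \frac{1}{4}\right) = 0 \left(\frac{4}{29} + \frac{5}{4}\right) = 0 \cdot \frac{161}{116} = 0$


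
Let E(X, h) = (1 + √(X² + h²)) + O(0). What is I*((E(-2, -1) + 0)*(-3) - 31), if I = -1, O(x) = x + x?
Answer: 34 + 3*√5 ≈ 40.708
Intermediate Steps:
O(x) = 2*x
E(X, h) = 1 + √(X² + h²) (E(X, h) = (1 + √(X² + h²)) + 2*0 = (1 + √(X² + h²)) + 0 = 1 + √(X² + h²))
I*((E(-2, -1) + 0)*(-3) - 31) = -(((1 + √((-2)² + (-1)²)) + 0)*(-3) - 31) = -(((1 + √(4 + 1)) + 0)*(-3) - 31) = -(((1 + √5) + 0)*(-3) - 31) = -((1 + √5)*(-3) - 31) = -((-3 - 3*√5) - 31) = -(-34 - 3*√5) = 34 + 3*√5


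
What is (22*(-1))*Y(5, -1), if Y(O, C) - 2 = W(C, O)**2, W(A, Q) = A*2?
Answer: -132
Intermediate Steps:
W(A, Q) = 2*A
Y(O, C) = 2 + 4*C**2 (Y(O, C) = 2 + (2*C)**2 = 2 + 4*C**2)
(22*(-1))*Y(5, -1) = (22*(-1))*(2 + 4*(-1)**2) = -22*(2 + 4*1) = -22*(2 + 4) = -22*6 = -132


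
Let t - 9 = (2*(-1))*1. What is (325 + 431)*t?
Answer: 5292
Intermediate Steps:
t = 7 (t = 9 + (2*(-1))*1 = 9 - 2*1 = 9 - 2 = 7)
(325 + 431)*t = (325 + 431)*7 = 756*7 = 5292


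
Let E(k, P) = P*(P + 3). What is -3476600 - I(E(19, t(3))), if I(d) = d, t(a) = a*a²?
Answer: -3477410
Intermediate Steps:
t(a) = a³
E(k, P) = P*(3 + P)
-3476600 - I(E(19, t(3))) = -3476600 - 3³*(3 + 3³) = -3476600 - 27*(3 + 27) = -3476600 - 27*30 = -3476600 - 1*810 = -3476600 - 810 = -3477410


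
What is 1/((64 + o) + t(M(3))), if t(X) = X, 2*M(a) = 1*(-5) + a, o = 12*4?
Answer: 1/111 ≈ 0.0090090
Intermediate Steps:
o = 48
M(a) = -5/2 + a/2 (M(a) = (1*(-5) + a)/2 = (-5 + a)/2 = -5/2 + a/2)
1/((64 + o) + t(M(3))) = 1/((64 + 48) + (-5/2 + (½)*3)) = 1/(112 + (-5/2 + 3/2)) = 1/(112 - 1) = 1/111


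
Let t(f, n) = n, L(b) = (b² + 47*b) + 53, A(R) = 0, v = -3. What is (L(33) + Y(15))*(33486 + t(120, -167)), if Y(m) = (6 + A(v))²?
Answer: 90927551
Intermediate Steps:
L(b) = 53 + b² + 47*b
Y(m) = 36 (Y(m) = (6 + 0)² = 6² = 36)
(L(33) + Y(15))*(33486 + t(120, -167)) = ((53 + 33² + 47*33) + 36)*(33486 - 167) = ((53 + 1089 + 1551) + 36)*33319 = (2693 + 36)*33319 = 2729*33319 = 90927551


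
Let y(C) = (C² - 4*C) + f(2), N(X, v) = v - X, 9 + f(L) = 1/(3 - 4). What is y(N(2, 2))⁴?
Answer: 10000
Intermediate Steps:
f(L) = -10 (f(L) = -9 + 1/(3 - 4) = -9 + 1/(-1) = -9 - 1 = -10)
y(C) = -10 + C² - 4*C (y(C) = (C² - 4*C) - 10 = -10 + C² - 4*C)
y(N(2, 2))⁴ = (-10 + (2 - 1*2)² - 4*(2 - 1*2))⁴ = (-10 + (2 - 2)² - 4*(2 - 2))⁴ = (-10 + 0² - 4*0)⁴ = (-10 + 0 + 0)⁴ = (-10)⁴ = 10000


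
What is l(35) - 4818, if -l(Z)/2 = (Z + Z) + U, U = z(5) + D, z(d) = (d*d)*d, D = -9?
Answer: -5190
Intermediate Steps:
z(d) = d³ (z(d) = d²*d = d³)
U = 116 (U = 5³ - 9 = 125 - 9 = 116)
l(Z) = -232 - 4*Z (l(Z) = -2*((Z + Z) + 116) = -2*(2*Z + 116) = -2*(116 + 2*Z) = -232 - 4*Z)
l(35) - 4818 = (-232 - 4*35) - 4818 = (-232 - 140) - 4818 = -372 - 4818 = -5190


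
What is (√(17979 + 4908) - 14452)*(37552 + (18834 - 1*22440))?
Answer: -490587592 + 101838*√2543 ≈ -4.8545e+8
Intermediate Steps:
(√(17979 + 4908) - 14452)*(37552 + (18834 - 1*22440)) = (√22887 - 14452)*(37552 + (18834 - 22440)) = (3*√2543 - 14452)*(37552 - 3606) = (-14452 + 3*√2543)*33946 = -490587592 + 101838*√2543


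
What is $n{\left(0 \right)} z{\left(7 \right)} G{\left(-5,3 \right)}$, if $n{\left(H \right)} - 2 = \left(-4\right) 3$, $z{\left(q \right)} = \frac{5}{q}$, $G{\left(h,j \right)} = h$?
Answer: $\frac{250}{7} \approx 35.714$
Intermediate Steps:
$n{\left(H \right)} = -10$ ($n{\left(H \right)} = 2 - 12 = -10$)
$n{\left(0 \right)} z{\left(7 \right)} G{\left(-5,3 \right)} = - 10 \cdot \frac{5}{7} \left(-5\right) = - 10 \cdot 5 \cdot \frac{1}{7} \left(-5\right) = \left(-10\right) \frac{5}{7} \left(-5\right) = \left(- \frac{50}{7}\right) \left(-5\right) = \frac{250}{7}$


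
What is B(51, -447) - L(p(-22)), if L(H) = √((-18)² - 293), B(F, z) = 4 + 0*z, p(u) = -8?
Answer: 4 - √31 ≈ -1.5678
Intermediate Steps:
B(F, z) = 4 (B(F, z) = 4 + 0 = 4)
L(H) = √31 (L(H) = √(324 - 293) = √31)
B(51, -447) - L(p(-22)) = 4 - √31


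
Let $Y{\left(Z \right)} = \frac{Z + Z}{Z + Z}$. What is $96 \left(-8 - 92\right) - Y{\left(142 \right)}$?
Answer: $-9601$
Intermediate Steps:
$Y{\left(Z \right)} = 1$ ($Y{\left(Z \right)} = \frac{2 Z}{2 Z} = 2 Z \frac{1}{2 Z} = 1$)
$96 \left(-8 - 92\right) - Y{\left(142 \right)} = 96 \left(-8 - 92\right) - 1 = 96 \left(-100\right) - 1 = -9600 - 1 = -9601$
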